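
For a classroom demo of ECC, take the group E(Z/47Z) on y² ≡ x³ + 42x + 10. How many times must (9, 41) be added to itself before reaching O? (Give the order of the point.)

2P: tangent at (9, 41): λ = (3·9² + 42)/(2·41) ≡ 3/35. 35⁻¹ ≡ 43 (mod 47), so λ ≡ 3·43 ≡ 35.
  x = λ² - 9 - 9 = 1225 - 18 ≡ 32; y = λ·(9 - 32) - 41 ≡ 0. → (32, 0)
3P: (32, 0) + (9, 41). λ = (41 - 0)/(9 - 32) ≡ 41/24 mod 47. 24⁻¹ ≡ 2 (mod 47) since 24·2 = 48 ≡ 1, so λ ≡ 35.
  x = λ² - 32 - 9 = 1225 - 41 ≡ 9; y = λ·(32 - 9) - 0 ≡ 6. → (9, 6)
4P: (9, 6) + (9, 41): same x and y₁ ≡ -y₂, so the sum is O.
4P = O, so the order is 4.

4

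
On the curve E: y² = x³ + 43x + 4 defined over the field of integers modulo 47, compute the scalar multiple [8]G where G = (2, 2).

(10, 20)

Repeated addition: build up to 8G.
2G: tangent at (2, 2): λ = (3·2² + 43)/(2·2) ≡ 8/4. 4⁻¹ ≡ 12 (mod 47), so λ ≡ 8·12 ≡ 2.
  x = λ² - 2 - 2 = 4 - 4 ≡ 0; y = λ·(2 - 0) - 2 ≡ 2. → (0, 2)
3G: (0, 2) + (2, 2). λ = (2 - 2)/(2 - 0) ≡ 0/2 mod 47. 2⁻¹ ≡ 24 (mod 47), so λ ≡ 0.
  x = λ² - 0 - 2 = 0 - 2 ≡ 45; y = λ·(0 - 45) - 2 ≡ 45. → (45, 45)
4G: (45, 45) + (2, 2). λ = (2 - 45)/(2 - 45) ≡ 4/4 mod 47. 4⁻¹ ≡ 12 (mod 47), so λ ≡ 1.
  x = λ² - 45 - 2 = 1 - 47 ≡ 1; y = λ·(45 - 1) - 45 ≡ 46. → (1, 46)
5G: (1, 46) + (2, 2). λ = (2 - 46)/(2 - 1) ≡ 3/1 mod 47. 1⁻¹ ≡ 1 (mod 47) since 1·1 = 1 ≡ 1, so λ ≡ 3.
  x = λ² - 1 - 2 = 9 - 3 ≡ 6; y = λ·(1 - 6) - 46 ≡ 33. → (6, 33)
6G: (6, 33) + (2, 2). λ = (2 - 33)/(2 - 6) ≡ 16/43 mod 47. 43⁻¹ ≡ 35 (mod 47), so λ ≡ 43.
  x = λ² - 6 - 2 = 1849 - 8 ≡ 8; y = λ·(6 - 8) - 33 ≡ 22. → (8, 22)
7G: (8, 22) + (2, 2). λ = (2 - 22)/(2 - 8) ≡ 27/41 mod 47. 41⁻¹ ≡ 39 (mod 47), so λ ≡ 19.
  x = λ² - 8 - 2 = 361 - 10 ≡ 22; y = λ·(8 - 22) - 22 ≡ 41. → (22, 41)
8G: (22, 41) + (2, 2). λ = (2 - 41)/(2 - 22) ≡ 8/27 mod 47. 27⁻¹ ≡ 7 (mod 47), so λ ≡ 9.
  x = λ² - 22 - 2 = 81 - 24 ≡ 10; y = λ·(22 - 10) - 41 ≡ 20. → (10, 20)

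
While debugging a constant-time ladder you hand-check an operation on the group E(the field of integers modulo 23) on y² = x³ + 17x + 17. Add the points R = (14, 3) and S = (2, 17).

(9, 18)

(14, 3) + (2, 17). λ = (17 - 3)/(2 - 14) ≡ 14/11 mod 23. 11⁻¹ ≡ 21 (mod 23) since 11·21 = 231 ≡ 1, so λ ≡ 18.
  x = λ² - 14 - 2 = 324 - 16 ≡ 9; y = λ·(14 - 9) - 3 ≡ 18. → (9, 18)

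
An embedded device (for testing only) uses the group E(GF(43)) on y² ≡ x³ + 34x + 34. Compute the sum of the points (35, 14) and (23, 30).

(25, 30)

(35, 14) + (23, 30). λ = (30 - 14)/(23 - 35) ≡ 16/31 mod 43. 31⁻¹ ≡ 25 (mod 43) since 31·25 = 775 ≡ 1, so λ ≡ 13.
  x = λ² - 35 - 23 = 169 - 58 ≡ 25; y = λ·(35 - 25) - 14 ≡ 30. → (25, 30)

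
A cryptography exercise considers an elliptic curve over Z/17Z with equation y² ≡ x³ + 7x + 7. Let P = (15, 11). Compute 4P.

Double-and-add on 4 = (100)₂. Start with P = (15, 11) for the leading 1-bit.
double: tangent at (15, 11): λ = (3·15² + 7)/(2·11) ≡ 2/5. 5⁻¹ ≡ 7 (mod 17), so λ ≡ 2·7 ≡ 14.
  x = λ² - 15 - 15 = 196 - 30 ≡ 13; y = λ·(15 - 13) - 11 ≡ 0. → (13, 0)
double: (13, 0) + (13, 0): same x and y₁ ≡ -y₂, so the sum is O.

O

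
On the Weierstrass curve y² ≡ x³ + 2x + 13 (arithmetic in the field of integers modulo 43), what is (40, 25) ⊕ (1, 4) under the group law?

(40, 25) + (1, 4). λ = (4 - 25)/(1 - 40) ≡ 22/4 mod 43. 4⁻¹ ≡ 11 (mod 43), so λ ≡ 27.
  x = λ² - 40 - 1 = 729 - 41 ≡ 0; y = λ·(40 - 0) - 25 ≡ 23. → (0, 23)

(0, 23)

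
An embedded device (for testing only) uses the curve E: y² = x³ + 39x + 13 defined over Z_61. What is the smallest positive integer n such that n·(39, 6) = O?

2P: tangent at (39, 6): λ = (3·39² + 39)/(2·6) ≡ 27/12. 12⁻¹ ≡ 56 (mod 61), so λ ≡ 27·56 ≡ 48.
  x = λ² - 39 - 39 = 2304 - 78 ≡ 30; y = λ·(39 - 30) - 6 ≡ 60. → (30, 60)
3P: (30, 60) + (39, 6). λ = (6 - 60)/(39 - 30) ≡ 7/9 mod 61. 9⁻¹ ≡ 34 (mod 61), so λ ≡ 55.
  x = λ² - 30 - 39 = 3025 - 69 ≡ 28; y = λ·(30 - 28) - 60 ≡ 50. → (28, 50)
4P: (28, 50) + (39, 6). λ = (6 - 50)/(39 - 28) ≡ 17/11 mod 61. 11⁻¹ ≡ 50 (mod 61) since 11·50 = 550 ≡ 1, so λ ≡ 57.
  x = λ² - 28 - 39 = 3249 - 67 ≡ 10; y = λ·(28 - 10) - 50 ≡ 0. → (10, 0)
5P: (10, 0) + (39, 6). λ = (6 - 0)/(39 - 10) ≡ 6/29 mod 61. 29⁻¹ ≡ 40 (mod 61), so λ ≡ 57.
  x = λ² - 10 - 39 = 3249 - 49 ≡ 28; y = λ·(10 - 28) - 0 ≡ 11. → (28, 11)
6P: (28, 11) + (39, 6). λ = (6 - 11)/(39 - 28) ≡ 56/11 mod 61. 11⁻¹ ≡ 50 (mod 61) since 11·50 = 550 ≡ 1, so λ ≡ 55.
  x = λ² - 28 - 39 = 3025 - 67 ≡ 30; y = λ·(28 - 30) - 11 ≡ 1. → (30, 1)
7P: (30, 1) + (39, 6). λ = (6 - 1)/(39 - 30) ≡ 5/9 mod 61. 9⁻¹ ≡ 34 (mod 61) since 9·34 = 306 ≡ 1, so λ ≡ 48.
  x = λ² - 30 - 39 = 2304 - 69 ≡ 39; y = λ·(30 - 39) - 1 ≡ 55. → (39, 55)
8P: (39, 55) + (39, 6): same x and y₁ ≡ -y₂, so the sum is O.
8P = O, so the order is 8.

8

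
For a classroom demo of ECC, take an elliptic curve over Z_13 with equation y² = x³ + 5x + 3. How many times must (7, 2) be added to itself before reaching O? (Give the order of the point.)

2P: tangent at (7, 2): λ = (3·7² + 5)/(2·2) ≡ 9/4. 4⁻¹ ≡ 10 (mod 13) since 4·10 = 40 ≡ 1, so λ ≡ 9·10 ≡ 12.
  x = λ² - 7 - 7 = 144 - 14 ≡ 0; y = λ·(7 - 0) - 2 ≡ 4. → (0, 4)
3P: (0, 4) + (7, 2). λ = (2 - 4)/(7 - 0) ≡ 11/7 mod 13. 7⁻¹ ≡ 2 (mod 13) since 7·2 = 14 ≡ 1, so λ ≡ 9.
  x = λ² - 0 - 7 = 81 - 7 ≡ 9; y = λ·(0 - 9) - 4 ≡ 6. → (9, 6)
4P: (9, 6) + (7, 2). λ = (2 - 6)/(7 - 9) ≡ 9/11 mod 13. 11⁻¹ ≡ 6 (mod 13), so λ ≡ 2.
  x = λ² - 9 - 7 = 4 - 16 ≡ 1; y = λ·(9 - 1) - 6 ≡ 10. → (1, 10)
5P: (1, 10) + (7, 2). λ = (2 - 10)/(7 - 1) ≡ 5/6 mod 13. 6⁻¹ ≡ 11 (mod 13), so λ ≡ 3.
  x = λ² - 1 - 7 = 9 - 8 ≡ 1; y = λ·(1 - 1) - 10 ≡ 3. → (1, 3)
6P: (1, 3) + (7, 2). λ = (2 - 3)/(7 - 1) ≡ 12/6 mod 13. 6⁻¹ ≡ 11 (mod 13) since 6·11 = 66 ≡ 1, so λ ≡ 2.
  x = λ² - 1 - 7 = 4 - 8 ≡ 9; y = λ·(1 - 9) - 3 ≡ 7. → (9, 7)
7P: (9, 7) + (7, 2). λ = (2 - 7)/(7 - 9) ≡ 8/11 mod 13. 11⁻¹ ≡ 6 (mod 13), so λ ≡ 9.
  x = λ² - 9 - 7 = 81 - 16 ≡ 0; y = λ·(9 - 0) - 7 ≡ 9. → (0, 9)
8P: (0, 9) + (7, 2). λ = (2 - 9)/(7 - 0) ≡ 6/7 mod 13. 7⁻¹ ≡ 2 (mod 13) since 7·2 = 14 ≡ 1, so λ ≡ 12.
  x = λ² - 0 - 7 = 144 - 7 ≡ 7; y = λ·(0 - 7) - 9 ≡ 11. → (7, 11)
9P: (7, 11) + (7, 2): same x and y₁ ≡ -y₂, so the sum is O.
9P = O, so the order is 9.

9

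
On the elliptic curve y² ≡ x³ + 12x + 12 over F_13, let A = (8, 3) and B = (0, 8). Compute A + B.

(6, 12)

(8, 3) + (0, 8). λ = (8 - 3)/(0 - 8) ≡ 5/5 mod 13. 5⁻¹ ≡ 8 (mod 13), so λ ≡ 1.
  x = λ² - 8 - 0 = 1 - 8 ≡ 6; y = λ·(8 - 6) - 3 ≡ 12. → (6, 12)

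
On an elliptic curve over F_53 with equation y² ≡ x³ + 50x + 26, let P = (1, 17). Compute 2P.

(51, 36)

tangent at (1, 17): λ = (3·1² + 50)/(2·17) ≡ 0/34. 34⁻¹ ≡ 39 (mod 53), so λ ≡ 0·39 ≡ 0.
  x = λ² - 1 - 1 = 0 - 2 ≡ 51; y = λ·(1 - 51) - 17 ≡ 36. → (51, 36)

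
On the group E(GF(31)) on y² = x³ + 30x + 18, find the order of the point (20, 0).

2

2P: (20, 0) + (20, 0): same x and y₁ ≡ -y₂, so the sum is O.
2P = O, so the order is 2.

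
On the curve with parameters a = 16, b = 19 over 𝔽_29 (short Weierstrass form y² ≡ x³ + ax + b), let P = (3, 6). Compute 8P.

O

Repeated addition: build up to 8P.
2P: tangent at (3, 6): λ = (3·3² + 16)/(2·6) ≡ 14/12. 12⁻¹ ≡ 17 (mod 29), so λ ≡ 14·17 ≡ 6.
  x = λ² - 3 - 3 = 36 - 6 ≡ 1; y = λ·(3 - 1) - 6 ≡ 6. → (1, 6)
3P: (1, 6) + (3, 6). λ = (6 - 6)/(3 - 1) ≡ 0/2 mod 29. 2⁻¹ ≡ 15 (mod 29) since 2·15 = 30 ≡ 1, so λ ≡ 0.
  x = λ² - 1 - 3 = 0 - 4 ≡ 25; y = λ·(1 - 25) - 6 ≡ 23. → (25, 23)
4P: (25, 23) + (3, 6). λ = (6 - 23)/(3 - 25) ≡ 12/7 mod 29. 7⁻¹ ≡ 25 (mod 29), so λ ≡ 10.
  x = λ² - 25 - 3 = 100 - 28 ≡ 14; y = λ·(25 - 14) - 23 ≡ 0. → (14, 0)
5P: (14, 0) + (3, 6). λ = (6 - 0)/(3 - 14) ≡ 6/18 mod 29. 18⁻¹ ≡ 21 (mod 29) since 18·21 = 378 ≡ 1, so λ ≡ 10.
  x = λ² - 14 - 3 = 100 - 17 ≡ 25; y = λ·(14 - 25) - 0 ≡ 6. → (25, 6)
6P: (25, 6) + (3, 6). λ = (6 - 6)/(3 - 25) ≡ 0/7 mod 29. 7⁻¹ ≡ 25 (mod 29), so λ ≡ 0.
  x = λ² - 25 - 3 = 0 - 28 ≡ 1; y = λ·(25 - 1) - 6 ≡ 23. → (1, 23)
7P: (1, 23) + (3, 6). λ = (6 - 23)/(3 - 1) ≡ 12/2 mod 29. 2⁻¹ ≡ 15 (mod 29) since 2·15 = 30 ≡ 1, so λ ≡ 6.
  x = λ² - 1 - 3 = 36 - 4 ≡ 3; y = λ·(1 - 3) - 23 ≡ 23. → (3, 23)
8P: (3, 23) + (3, 6): same x and y₁ ≡ -y₂, so the sum is ∞.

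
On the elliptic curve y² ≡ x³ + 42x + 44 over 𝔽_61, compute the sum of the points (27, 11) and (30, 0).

(27, 11) + (30, 0). λ = (0 - 11)/(30 - 27) ≡ 50/3 mod 61. 3⁻¹ ≡ 41 (mod 61), so λ ≡ 37.
  x = λ² - 27 - 30 = 1369 - 57 ≡ 31; y = λ·(27 - 31) - 11 ≡ 24. → (31, 24)

(31, 24)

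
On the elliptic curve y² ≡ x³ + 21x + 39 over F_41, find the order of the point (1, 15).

2P: tangent at (1, 15): λ = (3·1² + 21)/(2·15) ≡ 24/30. 30⁻¹ ≡ 26 (mod 41) since 30·26 = 780 ≡ 1, so λ ≡ 24·26 ≡ 9.
  x = λ² - 1 - 1 = 81 - 2 ≡ 38; y = λ·(1 - 38) - 15 ≡ 21. → (38, 21)
3P: (38, 21) + (1, 15). λ = (15 - 21)/(1 - 38) ≡ 35/4 mod 41. 4⁻¹ ≡ 31 (mod 41), so λ ≡ 19.
  x = λ² - 38 - 1 = 361 - 39 ≡ 35; y = λ·(38 - 35) - 21 ≡ 36. → (35, 36)
4P: (35, 36) + (1, 15). λ = (15 - 36)/(1 - 35) ≡ 20/7 mod 41. 7⁻¹ ≡ 6 (mod 41) since 7·6 = 42 ≡ 1, so λ ≡ 38.
  x = λ² - 35 - 1 = 1444 - 36 ≡ 14; y = λ·(35 - 14) - 36 ≡ 24. → (14, 24)
5P: (14, 24) + (1, 15). λ = (15 - 24)/(1 - 14) ≡ 32/28 mod 41. 28⁻¹ ≡ 22 (mod 41), so λ ≡ 7.
  x = λ² - 14 - 1 = 49 - 15 ≡ 34; y = λ·(14 - 34) - 24 ≡ 0. → (34, 0)
6P: (34, 0) + (1, 15). λ = (15 - 0)/(1 - 34) ≡ 15/8 mod 41. 8⁻¹ ≡ 36 (mod 41) since 8·36 = 288 ≡ 1, so λ ≡ 7.
  x = λ² - 34 - 1 = 49 - 35 ≡ 14; y = λ·(34 - 14) - 0 ≡ 17. → (14, 17)
7P: (14, 17) + (1, 15). λ = (15 - 17)/(1 - 14) ≡ 39/28 mod 41. 28⁻¹ ≡ 22 (mod 41) since 28·22 = 616 ≡ 1, so λ ≡ 38.
  x = λ² - 14 - 1 = 1444 - 15 ≡ 35; y = λ·(14 - 35) - 17 ≡ 5. → (35, 5)
8P: (35, 5) + (1, 15). λ = (15 - 5)/(1 - 35) ≡ 10/7 mod 41. 7⁻¹ ≡ 6 (mod 41), so λ ≡ 19.
  x = λ² - 35 - 1 = 361 - 36 ≡ 38; y = λ·(35 - 38) - 5 ≡ 20. → (38, 20)
9P: (38, 20) + (1, 15). λ = (15 - 20)/(1 - 38) ≡ 36/4 mod 41. 4⁻¹ ≡ 31 (mod 41), so λ ≡ 9.
  x = λ² - 38 - 1 = 81 - 39 ≡ 1; y = λ·(38 - 1) - 20 ≡ 26. → (1, 26)
10P: (1, 26) + (1, 15): same x and y₁ ≡ -y₂, so the sum is the point at infinity.
10P = the point at infinity, so the order is 10.

10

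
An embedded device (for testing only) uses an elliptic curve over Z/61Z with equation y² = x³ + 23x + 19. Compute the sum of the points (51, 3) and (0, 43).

(51, 3) + (0, 43). λ = (43 - 3)/(0 - 51) ≡ 40/10 mod 61. 10⁻¹ ≡ 55 (mod 61) since 10·55 = 550 ≡ 1, so λ ≡ 4.
  x = λ² - 51 - 0 = 16 - 51 ≡ 26; y = λ·(51 - 26) - 3 ≡ 36. → (26, 36)

(26, 36)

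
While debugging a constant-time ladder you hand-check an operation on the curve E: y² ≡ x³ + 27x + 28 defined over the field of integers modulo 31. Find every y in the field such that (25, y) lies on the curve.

none

x³ + 27x + 28 = 16328 ≡ 22 (mod 31).
22 is a non-residue mod 31; no y exists.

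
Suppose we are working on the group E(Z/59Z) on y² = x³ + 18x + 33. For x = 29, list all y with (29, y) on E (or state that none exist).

x³ + 18x + 33 = 24944 ≡ 46 (mod 59).
Square roots of 46 mod 59: 20 and 39 (since 20² = 400 ≡ 46).

20, 39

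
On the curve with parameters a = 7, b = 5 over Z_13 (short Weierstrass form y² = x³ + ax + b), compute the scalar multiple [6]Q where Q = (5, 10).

Repeated addition: build up to 6Q.
2Q: tangent at (5, 10): λ = (3·5² + 7)/(2·10) ≡ 4/7. 7⁻¹ ≡ 2 (mod 13) since 7·2 = 14 ≡ 1, so λ ≡ 4·2 ≡ 8.
  x = λ² - 5 - 5 = 64 - 10 ≡ 2; y = λ·(5 - 2) - 10 ≡ 1. → (2, 1)
3Q: (2, 1) + (5, 10). λ = (10 - 1)/(5 - 2) ≡ 9/3 mod 13. 3⁻¹ ≡ 9 (mod 13), so λ ≡ 3.
  x = λ² - 2 - 5 = 9 - 7 ≡ 2; y = λ·(2 - 2) - 1 ≡ 12. → (2, 12)
4Q: (2, 12) + (5, 10). λ = (10 - 12)/(5 - 2) ≡ 11/3 mod 13. 3⁻¹ ≡ 9 (mod 13) since 3·9 = 27 ≡ 1, so λ ≡ 8.
  x = λ² - 2 - 5 = 64 - 7 ≡ 5; y = λ·(2 - 5) - 12 ≡ 3. → (5, 3)
5Q: (5, 3) + (5, 10): same x and y₁ ≡ -y₂, so the sum is the point at infinity.
6Q: the point at infinity + (5, 10) = (5, 10) (identity).

(5, 10)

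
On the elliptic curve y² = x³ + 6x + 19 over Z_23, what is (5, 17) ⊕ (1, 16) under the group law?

(7, 17)

(5, 17) + (1, 16). λ = (16 - 17)/(1 - 5) ≡ 22/19 mod 23. 19⁻¹ ≡ 17 (mod 23) since 19·17 = 323 ≡ 1, so λ ≡ 6.
  x = λ² - 5 - 1 = 36 - 6 ≡ 7; y = λ·(5 - 7) - 17 ≡ 17. → (7, 17)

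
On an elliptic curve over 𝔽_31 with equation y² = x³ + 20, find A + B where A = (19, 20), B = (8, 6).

(19, 20) + (8, 6). λ = (6 - 20)/(8 - 19) ≡ 17/20 mod 31. 20⁻¹ ≡ 14 (mod 31) since 20·14 = 280 ≡ 1, so λ ≡ 21.
  x = λ² - 19 - 8 = 441 - 27 ≡ 11; y = λ·(19 - 11) - 20 ≡ 24. → (11, 24)

(11, 24)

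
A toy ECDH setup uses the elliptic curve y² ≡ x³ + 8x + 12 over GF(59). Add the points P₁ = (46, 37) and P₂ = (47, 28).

(47, 31)

(46, 37) + (47, 28). λ = (28 - 37)/(47 - 46) ≡ 50/1 mod 59. 1⁻¹ ≡ 1 (mod 59), so λ ≡ 50.
  x = λ² - 46 - 47 = 2500 - 93 ≡ 47; y = λ·(46 - 47) - 37 ≡ 31. → (47, 31)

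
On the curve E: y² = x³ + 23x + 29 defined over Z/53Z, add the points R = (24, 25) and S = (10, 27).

(24, 25) + (10, 27). λ = (27 - 25)/(10 - 24) ≡ 2/39 mod 53. 39⁻¹ ≡ 34 (mod 53), so λ ≡ 15.
  x = λ² - 24 - 10 = 225 - 34 ≡ 32; y = λ·(24 - 32) - 25 ≡ 14. → (32, 14)

(32, 14)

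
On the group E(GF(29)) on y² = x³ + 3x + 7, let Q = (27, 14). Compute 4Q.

O

Repeated addition: build up to 4Q.
2Q: tangent at (27, 14): λ = (3·27² + 3)/(2·14) ≡ 15/28. 28⁻¹ ≡ 28 (mod 29), so λ ≡ 15·28 ≡ 14.
  x = λ² - 27 - 27 = 196 - 54 ≡ 26; y = λ·(27 - 26) - 14 ≡ 0. → (26, 0)
3Q: (26, 0) + (27, 14). λ = (14 - 0)/(27 - 26) ≡ 14/1 mod 29. 1⁻¹ ≡ 1 (mod 29), so λ ≡ 14.
  x = λ² - 26 - 27 = 196 - 53 ≡ 27; y = λ·(26 - 27) - 0 ≡ 15. → (27, 15)
4Q: (27, 15) + (27, 14): same x and y₁ ≡ -y₂, so the sum is O.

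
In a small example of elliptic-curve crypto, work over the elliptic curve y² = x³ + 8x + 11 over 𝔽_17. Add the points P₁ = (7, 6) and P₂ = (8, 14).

(15, 15)

(7, 6) + (8, 14). λ = (14 - 6)/(8 - 7) ≡ 8/1 mod 17. 1⁻¹ ≡ 1 (mod 17) since 1·1 = 1 ≡ 1, so λ ≡ 8.
  x = λ² - 7 - 8 = 64 - 15 ≡ 15; y = λ·(7 - 15) - 6 ≡ 15. → (15, 15)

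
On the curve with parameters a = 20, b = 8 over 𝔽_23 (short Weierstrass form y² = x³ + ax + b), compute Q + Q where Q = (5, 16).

tangent at (5, 16): λ = (3·5² + 20)/(2·16) ≡ 3/9. 9⁻¹ ≡ 18 (mod 23), so λ ≡ 3·18 ≡ 8.
  x = λ² - 5 - 5 = 64 - 10 ≡ 8; y = λ·(5 - 8) - 16 ≡ 6. → (8, 6)

(8, 6)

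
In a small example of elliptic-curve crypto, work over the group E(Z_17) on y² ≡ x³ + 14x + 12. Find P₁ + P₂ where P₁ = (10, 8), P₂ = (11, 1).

(11, 16)

(10, 8) + (11, 1). λ = (1 - 8)/(11 - 10) ≡ 10/1 mod 17. 1⁻¹ ≡ 1 (mod 17) since 1·1 = 1 ≡ 1, so λ ≡ 10.
  x = λ² - 10 - 11 = 100 - 21 ≡ 11; y = λ·(10 - 11) - 8 ≡ 16. → (11, 16)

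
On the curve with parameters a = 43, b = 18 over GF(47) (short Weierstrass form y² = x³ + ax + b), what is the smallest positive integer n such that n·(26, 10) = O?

2P: tangent at (26, 10): λ = (3·26² + 43)/(2·10) ≡ 3/20. 20⁻¹ ≡ 40 (mod 47), so λ ≡ 3·40 ≡ 26.
  x = λ² - 26 - 26 = 676 - 52 ≡ 13; y = λ·(26 - 13) - 10 ≡ 46. → (13, 46)
3P: (13, 46) + (26, 10). λ = (10 - 46)/(26 - 13) ≡ 11/13 mod 47. 13⁻¹ ≡ 29 (mod 47) since 13·29 = 377 ≡ 1, so λ ≡ 37.
  x = λ² - 13 - 26 = 1369 - 39 ≡ 14; y = λ·(13 - 14) - 46 ≡ 11. → (14, 11)
4P: (14, 11) + (26, 10). λ = (10 - 11)/(26 - 14) ≡ 46/12 mod 47. 12⁻¹ ≡ 4 (mod 47), so λ ≡ 43.
  x = λ² - 14 - 26 = 1849 - 40 ≡ 23; y = λ·(14 - 23) - 11 ≡ 25. → (23, 25)
5P: (23, 25) + (26, 10). λ = (10 - 25)/(26 - 23) ≡ 32/3 mod 47. 3⁻¹ ≡ 16 (mod 47) since 3·16 = 48 ≡ 1, so λ ≡ 42.
  x = λ² - 23 - 26 = 1764 - 49 ≡ 23; y = λ·(23 - 23) - 25 ≡ 22. → (23, 22)
6P: (23, 22) + (26, 10). λ = (10 - 22)/(26 - 23) ≡ 35/3 mod 47. 3⁻¹ ≡ 16 (mod 47), so λ ≡ 43.
  x = λ² - 23 - 26 = 1849 - 49 ≡ 14; y = λ·(23 - 14) - 22 ≡ 36. → (14, 36)
7P: (14, 36) + (26, 10). λ = (10 - 36)/(26 - 14) ≡ 21/12 mod 47. 12⁻¹ ≡ 4 (mod 47), so λ ≡ 37.
  x = λ² - 14 - 26 = 1369 - 40 ≡ 13; y = λ·(14 - 13) - 36 ≡ 1. → (13, 1)
8P: (13, 1) + (26, 10). λ = (10 - 1)/(26 - 13) ≡ 9/13 mod 47. 13⁻¹ ≡ 29 (mod 47), so λ ≡ 26.
  x = λ² - 13 - 26 = 676 - 39 ≡ 26; y = λ·(13 - 26) - 1 ≡ 37. → (26, 37)
9P: (26, 37) + (26, 10): same x and y₁ ≡ -y₂, so the sum is O.
9P = O, so the order is 9.

9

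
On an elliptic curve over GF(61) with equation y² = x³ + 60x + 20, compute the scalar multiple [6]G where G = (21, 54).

Repeated addition: build up to 6G.
2G: tangent at (21, 54): λ = (3·21² + 60)/(2·54) ≡ 41/47. 47⁻¹ ≡ 13 (mod 61) since 47·13 = 611 ≡ 1, so λ ≡ 41·13 ≡ 45.
  x = λ² - 21 - 21 = 2025 - 42 ≡ 31; y = λ·(21 - 31) - 54 ≡ 45. → (31, 45)
3G: (31, 45) + (21, 54). λ = (54 - 45)/(21 - 31) ≡ 9/51 mod 61. 51⁻¹ ≡ 6 (mod 61) since 51·6 = 306 ≡ 1, so λ ≡ 54.
  x = λ² - 31 - 21 = 2916 - 52 ≡ 58; y = λ·(31 - 58) - 45 ≡ 22. → (58, 22)
4G: (58, 22) + (21, 54). λ = (54 - 22)/(21 - 58) ≡ 32/24 mod 61. 24⁻¹ ≡ 28 (mod 61), so λ ≡ 42.
  x = λ² - 58 - 21 = 1764 - 79 ≡ 38; y = λ·(58 - 38) - 22 ≡ 25. → (38, 25)
5G: (38, 25) + (21, 54). λ = (54 - 25)/(21 - 38) ≡ 29/44 mod 61. 44⁻¹ ≡ 43 (mod 61) since 44·43 = 1892 ≡ 1, so λ ≡ 27.
  x = λ² - 38 - 21 = 729 - 59 ≡ 60; y = λ·(38 - 60) - 25 ≡ 52. → (60, 52)
6G: (60, 52) + (21, 54). λ = (54 - 52)/(21 - 60) ≡ 2/22 mod 61. 22⁻¹ ≡ 25 (mod 61), so λ ≡ 50.
  x = λ² - 60 - 21 = 2500 - 81 ≡ 40; y = λ·(60 - 40) - 52 ≡ 33. → (40, 33)

(40, 33)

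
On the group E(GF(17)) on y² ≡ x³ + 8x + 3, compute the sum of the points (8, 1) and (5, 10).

(8, 1) + (5, 10). λ = (10 - 1)/(5 - 8) ≡ 9/14 mod 17. 14⁻¹ ≡ 11 (mod 17), so λ ≡ 14.
  x = λ² - 8 - 5 = 196 - 13 ≡ 13; y = λ·(8 - 13) - 1 ≡ 14. → (13, 14)

(13, 14)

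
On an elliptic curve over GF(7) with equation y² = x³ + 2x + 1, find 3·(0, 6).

Write G = (0, 6).
Repeated addition: build up to 3G.
2G: tangent at (0, 6): λ = (3·0² + 2)/(2·6) ≡ 2/5. 5⁻¹ ≡ 3 (mod 7) since 5·3 = 15 ≡ 1, so λ ≡ 2·3 ≡ 6.
  x = λ² - 0 - 0 = 36 - 0 ≡ 1; y = λ·(0 - 1) - 6 ≡ 2. → (1, 2)
3G: (1, 2) + (0, 6). λ = (6 - 2)/(0 - 1) ≡ 4/6 mod 7. 6⁻¹ ≡ 6 (mod 7) since 6·6 = 36 ≡ 1, so λ ≡ 3.
  x = λ² - 1 - 0 = 9 - 1 ≡ 1; y = λ·(1 - 1) - 2 ≡ 5. → (1, 5)

(1, 5)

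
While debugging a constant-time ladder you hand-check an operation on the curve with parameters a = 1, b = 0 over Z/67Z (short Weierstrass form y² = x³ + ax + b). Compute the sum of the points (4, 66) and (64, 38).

(4, 66) + (64, 38). λ = (38 - 66)/(64 - 4) ≡ 39/60 mod 67. 60⁻¹ ≡ 19 (mod 67) since 60·19 = 1140 ≡ 1, so λ ≡ 4.
  x = λ² - 4 - 64 = 16 - 68 ≡ 15; y = λ·(4 - 15) - 66 ≡ 24. → (15, 24)

(15, 24)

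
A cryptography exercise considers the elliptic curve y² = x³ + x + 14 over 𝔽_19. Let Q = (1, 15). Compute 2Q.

(3, 5)

tangent at (1, 15): λ = (3·1² + 1)/(2·15) ≡ 4/11. 11⁻¹ ≡ 7 (mod 19), so λ ≡ 4·7 ≡ 9.
  x = λ² - 1 - 1 = 81 - 2 ≡ 3; y = λ·(1 - 3) - 15 ≡ 5. → (3, 5)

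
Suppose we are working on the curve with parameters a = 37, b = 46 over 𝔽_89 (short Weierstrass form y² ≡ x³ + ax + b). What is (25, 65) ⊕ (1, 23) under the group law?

(25, 65) + (1, 23). λ = (23 - 65)/(1 - 25) ≡ 47/65 mod 89. 65⁻¹ ≡ 63 (mod 89) since 65·63 = 4095 ≡ 1, so λ ≡ 24.
  x = λ² - 25 - 1 = 576 - 26 ≡ 16; y = λ·(25 - 16) - 65 ≡ 62. → (16, 62)

(16, 62)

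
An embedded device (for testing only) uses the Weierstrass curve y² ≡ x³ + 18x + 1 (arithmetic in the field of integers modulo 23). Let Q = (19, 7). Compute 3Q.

(9, 8)

Repeated addition: build up to 3Q.
2Q: tangent at (19, 7): λ = (3·19² + 18)/(2·7) ≡ 20/14. 14⁻¹ ≡ 5 (mod 23), so λ ≡ 20·5 ≡ 8.
  x = λ² - 19 - 19 = 64 - 38 ≡ 3; y = λ·(19 - 3) - 7 ≡ 6. → (3, 6)
3Q: (3, 6) + (19, 7). λ = (7 - 6)/(19 - 3) ≡ 1/16 mod 23. 16⁻¹ ≡ 13 (mod 23), so λ ≡ 13.
  x = λ² - 3 - 19 = 169 - 22 ≡ 9; y = λ·(3 - 9) - 6 ≡ 8. → (9, 8)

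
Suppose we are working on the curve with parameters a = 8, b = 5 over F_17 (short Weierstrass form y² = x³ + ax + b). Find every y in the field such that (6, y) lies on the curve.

x³ + 8x + 5 = 269 ≡ 14 (mod 17).
14 is a non-residue mod 17; no y exists.

none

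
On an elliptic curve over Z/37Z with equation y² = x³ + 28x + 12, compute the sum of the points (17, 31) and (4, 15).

(0, 7)

(17, 31) + (4, 15). λ = (15 - 31)/(4 - 17) ≡ 21/24 mod 37. 24⁻¹ ≡ 17 (mod 37) since 24·17 = 408 ≡ 1, so λ ≡ 24.
  x = λ² - 17 - 4 = 576 - 21 ≡ 0; y = λ·(17 - 0) - 31 ≡ 7. → (0, 7)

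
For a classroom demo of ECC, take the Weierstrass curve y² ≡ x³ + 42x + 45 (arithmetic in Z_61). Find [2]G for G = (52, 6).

(14, 12)

tangent at (52, 6): λ = (3·52² + 42)/(2·6) ≡ 41/12. 12⁻¹ ≡ 56 (mod 61) since 12·56 = 672 ≡ 1, so λ ≡ 41·56 ≡ 39.
  x = λ² - 52 - 52 = 1521 - 104 ≡ 14; y = λ·(52 - 14) - 6 ≡ 12. → (14, 12)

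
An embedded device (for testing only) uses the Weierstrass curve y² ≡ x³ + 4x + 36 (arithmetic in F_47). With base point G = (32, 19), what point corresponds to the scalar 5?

(3, 34)

Repeated addition: build up to 5G.
2G: tangent at (32, 19): λ = (3·32² + 4)/(2·19) ≡ 21/38. 38⁻¹ ≡ 26 (mod 47), so λ ≡ 21·26 ≡ 29.
  x = λ² - 32 - 32 = 841 - 64 ≡ 25; y = λ·(32 - 25) - 19 ≡ 43. → (25, 43)
3G: (25, 43) + (32, 19). λ = (19 - 43)/(32 - 25) ≡ 23/7 mod 47. 7⁻¹ ≡ 27 (mod 47), so λ ≡ 10.
  x = λ² - 25 - 32 = 100 - 57 ≡ 43; y = λ·(25 - 43) - 43 ≡ 12. → (43, 12)
4G: (43, 12) + (32, 19). λ = (19 - 12)/(32 - 43) ≡ 7/36 mod 47. 36⁻¹ ≡ 17 (mod 47), so λ ≡ 25.
  x = λ² - 43 - 32 = 625 - 75 ≡ 33; y = λ·(43 - 33) - 12 ≡ 3. → (33, 3)
5G: (33, 3) + (32, 19). λ = (19 - 3)/(32 - 33) ≡ 16/46 mod 47. 46⁻¹ ≡ 46 (mod 47), so λ ≡ 31.
  x = λ² - 33 - 32 = 961 - 65 ≡ 3; y = λ·(33 - 3) - 3 ≡ 34. → (3, 34)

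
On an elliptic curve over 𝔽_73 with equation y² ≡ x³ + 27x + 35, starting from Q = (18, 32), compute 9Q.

Double-and-add on 9 = (1001)₂. Start with Q = (18, 32) for the leading 1-bit.
double: tangent at (18, 32): λ = (3·18² + 27)/(2·32) ≡ 50/64. 64⁻¹ ≡ 8 (mod 73) since 64·8 = 512 ≡ 1, so λ ≡ 50·8 ≡ 35.
  x = λ² - 18 - 18 = 1225 - 36 ≡ 21; y = λ·(18 - 21) - 32 ≡ 9. → (21, 9)
double: tangent at (21, 9): λ = (3·21² + 27)/(2·9) ≡ 36/18. 18⁻¹ ≡ 69 (mod 73) since 18·69 = 1242 ≡ 1, so λ ≡ 36·69 ≡ 2.
  x = λ² - 21 - 21 = 4 - 42 ≡ 35; y = λ·(21 - 35) - 9 ≡ 36. → (35, 36)
double: tangent at (35, 36): λ = (3·35² + 27)/(2·36) ≡ 52/72. 72⁻¹ ≡ 72 (mod 73) since 72·72 = 5184 ≡ 1, so λ ≡ 52·72 ≡ 21.
  x = λ² - 35 - 35 = 441 - 70 ≡ 6; y = λ·(35 - 6) - 36 ≡ 62. → (6, 62)
add Q: (6, 62) + (18, 32). λ = (32 - 62)/(18 - 6) ≡ 43/12 mod 73. 12⁻¹ ≡ 67 (mod 73) since 12·67 = 804 ≡ 1, so λ ≡ 34.
  x = λ² - 6 - 18 = 1156 - 24 ≡ 37; y = λ·(6 - 37) - 62 ≡ 52. → (37, 52)

(37, 52)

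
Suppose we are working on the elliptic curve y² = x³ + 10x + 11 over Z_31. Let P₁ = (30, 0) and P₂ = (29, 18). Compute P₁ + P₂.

(30, 0) + (29, 18). λ = (18 - 0)/(29 - 30) ≡ 18/30 mod 31. 30⁻¹ ≡ 30 (mod 31), so λ ≡ 13.
  x = λ² - 30 - 29 = 169 - 59 ≡ 17; y = λ·(30 - 17) - 0 ≡ 14. → (17, 14)

(17, 14)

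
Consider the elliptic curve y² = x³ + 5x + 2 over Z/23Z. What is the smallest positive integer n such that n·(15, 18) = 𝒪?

7

2P: tangent at (15, 18): λ = (3·15² + 5)/(2·18) ≡ 13/13. 13⁻¹ ≡ 16 (mod 23), so λ ≡ 13·16 ≡ 1.
  x = λ² - 15 - 15 = 1 - 30 ≡ 17; y = λ·(15 - 17) - 18 ≡ 3. → (17, 3)
3P: (17, 3) + (15, 18). λ = (18 - 3)/(15 - 17) ≡ 15/21 mod 23. 21⁻¹ ≡ 11 (mod 23) since 21·11 = 231 ≡ 1, so λ ≡ 4.
  x = λ² - 17 - 15 = 16 - 32 ≡ 7; y = λ·(17 - 7) - 3 ≡ 14. → (7, 14)
4P: (7, 14) + (15, 18). λ = (18 - 14)/(15 - 7) ≡ 4/8 mod 23. 8⁻¹ ≡ 3 (mod 23) since 8·3 = 24 ≡ 1, so λ ≡ 12.
  x = λ² - 7 - 15 = 144 - 22 ≡ 7; y = λ·(7 - 7) - 14 ≡ 9. → (7, 9)
5P: (7, 9) + (15, 18). λ = (18 - 9)/(15 - 7) ≡ 9/8 mod 23. 8⁻¹ ≡ 3 (mod 23), so λ ≡ 4.
  x = λ² - 7 - 15 = 16 - 22 ≡ 17; y = λ·(7 - 17) - 9 ≡ 20. → (17, 20)
6P: (17, 20) + (15, 18). λ = (18 - 20)/(15 - 17) ≡ 21/21 mod 23. 21⁻¹ ≡ 11 (mod 23), so λ ≡ 1.
  x = λ² - 17 - 15 = 1 - 32 ≡ 15; y = λ·(17 - 15) - 20 ≡ 5. → (15, 5)
7P: (15, 5) + (15, 18): same x and y₁ ≡ -y₂, so the sum is 𝒪.
7P = 𝒪, so the order is 7.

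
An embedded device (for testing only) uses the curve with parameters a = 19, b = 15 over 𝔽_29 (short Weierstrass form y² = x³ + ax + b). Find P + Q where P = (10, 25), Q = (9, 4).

(10, 25) + (9, 4). λ = (4 - 25)/(9 - 10) ≡ 8/28 mod 29. 28⁻¹ ≡ 28 (mod 29), so λ ≡ 21.
  x = λ² - 10 - 9 = 441 - 19 ≡ 16; y = λ·(10 - 16) - 25 ≡ 23. → (16, 23)

(16, 23)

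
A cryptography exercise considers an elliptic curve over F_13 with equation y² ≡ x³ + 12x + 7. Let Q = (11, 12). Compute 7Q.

O

Double-and-add on 7 = (111)₂. Start with Q = (11, 12) for the leading 1-bit.
double: tangent at (11, 12): λ = (3·11² + 12)/(2·12) ≡ 11/11. 11⁻¹ ≡ 6 (mod 13), so λ ≡ 11·6 ≡ 1.
  x = λ² - 11 - 11 = 1 - 22 ≡ 5; y = λ·(11 - 5) - 12 ≡ 7. → (5, 7)
add Q: (5, 7) + (11, 12). λ = (12 - 7)/(11 - 5) ≡ 5/6 mod 13. 6⁻¹ ≡ 11 (mod 13) since 6·11 = 66 ≡ 1, so λ ≡ 3.
  x = λ² - 5 - 11 = 9 - 16 ≡ 6; y = λ·(5 - 6) - 7 ≡ 3. → (6, 3)
double: tangent at (6, 3): λ = (3·6² + 12)/(2·3) ≡ 3/6. 6⁻¹ ≡ 11 (mod 13), so λ ≡ 3·11 ≡ 7.
  x = λ² - 6 - 6 = 49 - 12 ≡ 11; y = λ·(6 - 11) - 3 ≡ 1. → (11, 1)
add Q: (11, 1) + (11, 12): same x and y₁ ≡ -y₂, so the sum is 𝒪.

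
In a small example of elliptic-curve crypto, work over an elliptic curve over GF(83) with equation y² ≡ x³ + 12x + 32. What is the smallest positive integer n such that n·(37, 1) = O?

4

2P: tangent at (37, 1): λ = (3·37² + 12)/(2·1) ≡ 52/2. 2⁻¹ ≡ 42 (mod 83) since 2·42 = 84 ≡ 1, so λ ≡ 52·42 ≡ 26.
  x = λ² - 37 - 37 = 676 - 74 ≡ 21; y = λ·(37 - 21) - 1 ≡ 0. → (21, 0)
3P: (21, 0) + (37, 1). λ = (1 - 0)/(37 - 21) ≡ 1/16 mod 83. 16⁻¹ ≡ 26 (mod 83), so λ ≡ 26.
  x = λ² - 21 - 37 = 676 - 58 ≡ 37; y = λ·(21 - 37) - 0 ≡ 82. → (37, 82)
4P: (37, 82) + (37, 1): same x and y₁ ≡ -y₂, so the sum is O.
4P = O, so the order is 4.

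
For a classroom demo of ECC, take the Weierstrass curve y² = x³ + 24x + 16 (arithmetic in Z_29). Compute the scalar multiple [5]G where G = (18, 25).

Double-and-add on 5 = (101)₂. Start with G = (18, 25) for the leading 1-bit.
double: tangent at (18, 25): λ = (3·18² + 24)/(2·25) ≡ 10/21. 21⁻¹ ≡ 18 (mod 29) since 21·18 = 378 ≡ 1, so λ ≡ 10·18 ≡ 6.
  x = λ² - 18 - 18 = 36 - 36 ≡ 0; y = λ·(18 - 0) - 25 ≡ 25. → (0, 25)
double: tangent at (0, 25): λ = (3·0² + 24)/(2·25) ≡ 24/21. 21⁻¹ ≡ 18 (mod 29), so λ ≡ 24·18 ≡ 26.
  x = λ² - 0 - 0 = 676 - 0 ≡ 9; y = λ·(0 - 9) - 25 ≡ 2. → (9, 2)
add G: (9, 2) + (18, 25). λ = (25 - 2)/(18 - 9) ≡ 23/9 mod 29. 9⁻¹ ≡ 13 (mod 29), so λ ≡ 9.
  x = λ² - 9 - 18 = 81 - 27 ≡ 25; y = λ·(9 - 25) - 2 ≡ 28. → (25, 28)

(25, 28)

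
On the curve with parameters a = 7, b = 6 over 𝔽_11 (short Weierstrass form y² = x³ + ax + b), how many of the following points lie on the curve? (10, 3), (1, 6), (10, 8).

(10, 3): 3² ≡ 9, rhs ≡ 9 → on.
(1, 6): 6² ≡ 3, rhs ≡ 3 → on.
(10, 8): 8² ≡ 9, rhs ≡ 9 → on.

3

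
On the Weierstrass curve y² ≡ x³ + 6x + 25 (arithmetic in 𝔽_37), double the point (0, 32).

(27, 36)

tangent at (0, 32): λ = (3·0² + 6)/(2·32) ≡ 6/27. 27⁻¹ ≡ 11 (mod 37) since 27·11 = 297 ≡ 1, so λ ≡ 6·11 ≡ 29.
  x = λ² - 0 - 0 = 841 - 0 ≡ 27; y = λ·(0 - 27) - 32 ≡ 36. → (27, 36)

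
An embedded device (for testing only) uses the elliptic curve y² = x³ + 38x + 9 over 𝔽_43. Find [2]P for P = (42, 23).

tangent at (42, 23): λ = (3·42² + 38)/(2·23) ≡ 41/3. 3⁻¹ ≡ 29 (mod 43), so λ ≡ 41·29 ≡ 28.
  x = λ² - 42 - 42 = 784 - 84 ≡ 12; y = λ·(42 - 12) - 23 ≡ 0. → (12, 0)

(12, 0)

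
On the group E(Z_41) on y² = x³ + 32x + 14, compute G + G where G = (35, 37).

tangent at (35, 37): λ = (3·35² + 32)/(2·37) ≡ 17/33. 33⁻¹ ≡ 5 (mod 41) since 33·5 = 165 ≡ 1, so λ ≡ 17·5 ≡ 3.
  x = λ² - 35 - 35 = 9 - 70 ≡ 21; y = λ·(35 - 21) - 37 ≡ 5. → (21, 5)

(21, 5)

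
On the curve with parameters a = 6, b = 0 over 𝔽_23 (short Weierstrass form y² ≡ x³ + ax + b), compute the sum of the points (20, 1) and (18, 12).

(20, 1) + (18, 12). λ = (12 - 1)/(18 - 20) ≡ 11/21 mod 23. 21⁻¹ ≡ 11 (mod 23) since 21·11 = 231 ≡ 1, so λ ≡ 6.
  x = λ² - 20 - 18 = 36 - 38 ≡ 21; y = λ·(20 - 21) - 1 ≡ 16. → (21, 16)

(21, 16)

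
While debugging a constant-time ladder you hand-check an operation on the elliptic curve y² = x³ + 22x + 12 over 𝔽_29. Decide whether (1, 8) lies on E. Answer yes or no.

y² = 8² ≡ 6; x³ + 22x + 12 = 35 ≡ 6 (mod 29). 6 = 6.

yes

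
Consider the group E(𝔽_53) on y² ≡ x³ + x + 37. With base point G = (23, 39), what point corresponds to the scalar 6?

Repeated addition: build up to 6G.
2G: tangent at (23, 39): λ = (3·23² + 1)/(2·39) ≡ 51/25. 25⁻¹ ≡ 17 (mod 53) since 25·17 = 425 ≡ 1, so λ ≡ 51·17 ≡ 19.
  x = λ² - 23 - 23 = 361 - 46 ≡ 50; y = λ·(23 - 50) - 39 ≡ 31. → (50, 31)
3G: (50, 31) + (23, 39). λ = (39 - 31)/(23 - 50) ≡ 8/26 mod 53. 26⁻¹ ≡ 51 (mod 53), so λ ≡ 37.
  x = λ² - 50 - 23 = 1369 - 73 ≡ 24; y = λ·(50 - 24) - 31 ≡ 30. → (24, 30)
4G: (24, 30) + (23, 39). λ = (39 - 30)/(23 - 24) ≡ 9/52 mod 53. 52⁻¹ ≡ 52 (mod 53), so λ ≡ 44.
  x = λ² - 24 - 23 = 1936 - 47 ≡ 34; y = λ·(24 - 34) - 30 ≡ 7. → (34, 7)
5G: (34, 7) + (23, 39). λ = (39 - 7)/(23 - 34) ≡ 32/42 mod 53. 42⁻¹ ≡ 24 (mod 53), so λ ≡ 26.
  x = λ² - 34 - 23 = 676 - 57 ≡ 36; y = λ·(34 - 36) - 7 ≡ 47. → (36, 47)
6G: (36, 47) + (23, 39). λ = (39 - 47)/(23 - 36) ≡ 45/40 mod 53. 40⁻¹ ≡ 4 (mod 53), so λ ≡ 21.
  x = λ² - 36 - 23 = 441 - 59 ≡ 11; y = λ·(36 - 11) - 47 ≡ 1. → (11, 1)

(11, 1)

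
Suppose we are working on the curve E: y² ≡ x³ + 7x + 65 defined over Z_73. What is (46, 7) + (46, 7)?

tangent at (46, 7): λ = (3·46² + 7)/(2·7) ≡ 4/14. 14⁻¹ ≡ 47 (mod 73), so λ ≡ 4·47 ≡ 42.
  x = λ² - 46 - 46 = 1764 - 92 ≡ 66; y = λ·(46 - 66) - 7 ≡ 29. → (66, 29)

(66, 29)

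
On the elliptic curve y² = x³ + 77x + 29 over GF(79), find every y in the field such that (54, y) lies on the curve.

x³ + 77x + 29 = 161651 ≡ 17 (mod 79).
17 is a non-residue mod 79; no y exists.

none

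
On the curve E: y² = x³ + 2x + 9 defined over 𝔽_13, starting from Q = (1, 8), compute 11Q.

(0, 10)

Double-and-add on 11 = (1011)₂. Start with Q = (1, 8) for the leading 1-bit.
double: tangent at (1, 8): λ = (3·1² + 2)/(2·8) ≡ 5/3. 3⁻¹ ≡ 9 (mod 13) since 3·9 = 27 ≡ 1, so λ ≡ 5·9 ≡ 6.
  x = λ² - 1 - 1 = 36 - 2 ≡ 8; y = λ·(1 - 8) - 8 ≡ 2. → (8, 2)
double: tangent at (8, 2): λ = (3·8² + 2)/(2·2) ≡ 12/4. 4⁻¹ ≡ 10 (mod 13), so λ ≡ 12·10 ≡ 3.
  x = λ² - 8 - 8 = 9 - 16 ≡ 6; y = λ·(8 - 6) - 2 ≡ 4. → (6, 4)
add Q: (6, 4) + (1, 8). λ = (8 - 4)/(1 - 6) ≡ 4/8 mod 13. 8⁻¹ ≡ 5 (mod 13), so λ ≡ 7.
  x = λ² - 6 - 1 = 49 - 7 ≡ 3; y = λ·(6 - 3) - 4 ≡ 4. → (3, 4)
double: tangent at (3, 4): λ = (3·3² + 2)/(2·4) ≡ 3/8. 8⁻¹ ≡ 5 (mod 13), so λ ≡ 3·5 ≡ 2.
  x = λ² - 3 - 3 = 4 - 6 ≡ 11; y = λ·(3 - 11) - 4 ≡ 6. → (11, 6)
add Q: (11, 6) + (1, 8). λ = (8 - 6)/(1 - 11) ≡ 2/3 mod 13. 3⁻¹ ≡ 9 (mod 13), so λ ≡ 5.
  x = λ² - 11 - 1 = 25 - 12 ≡ 0; y = λ·(11 - 0) - 6 ≡ 10. → (0, 10)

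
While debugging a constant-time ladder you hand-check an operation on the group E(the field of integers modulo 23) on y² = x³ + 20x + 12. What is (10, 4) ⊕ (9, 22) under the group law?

(6, 16)

(10, 4) + (9, 22). λ = (22 - 4)/(9 - 10) ≡ 18/22 mod 23. 22⁻¹ ≡ 22 (mod 23), so λ ≡ 5.
  x = λ² - 10 - 9 = 25 - 19 ≡ 6; y = λ·(10 - 6) - 4 ≡ 16. → (6, 16)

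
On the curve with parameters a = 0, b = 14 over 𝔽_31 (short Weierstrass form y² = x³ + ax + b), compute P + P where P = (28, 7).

tangent at (28, 7): λ = (3·28² + 0)/(2·7) ≡ 27/14. 14⁻¹ ≡ 20 (mod 31) since 14·20 = 280 ≡ 1, so λ ≡ 27·20 ≡ 13.
  x = λ² - 28 - 28 = 169 - 56 ≡ 20; y = λ·(28 - 20) - 7 ≡ 4. → (20, 4)

(20, 4)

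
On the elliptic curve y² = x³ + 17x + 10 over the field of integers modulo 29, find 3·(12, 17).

Write G = (12, 17).
Repeated addition: build up to 3G.
2G: tangent at (12, 17): λ = (3·12² + 17)/(2·17) ≡ 14/5. 5⁻¹ ≡ 6 (mod 29), so λ ≡ 14·6 ≡ 26.
  x = λ² - 12 - 12 = 676 - 24 ≡ 14; y = λ·(12 - 14) - 17 ≡ 18. → (14, 18)
3G: (14, 18) + (12, 17). λ = (17 - 18)/(12 - 14) ≡ 28/27 mod 29. 27⁻¹ ≡ 14 (mod 29), so λ ≡ 15.
  x = λ² - 14 - 12 = 225 - 26 ≡ 25; y = λ·(14 - 25) - 18 ≡ 20. → (25, 20)

(25, 20)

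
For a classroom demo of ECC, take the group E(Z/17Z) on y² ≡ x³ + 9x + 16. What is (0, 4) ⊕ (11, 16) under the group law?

(10, 16)

(0, 4) + (11, 16). λ = (16 - 4)/(11 - 0) ≡ 12/11 mod 17. 11⁻¹ ≡ 14 (mod 17) since 11·14 = 154 ≡ 1, so λ ≡ 15.
  x = λ² - 0 - 11 = 225 - 11 ≡ 10; y = λ·(0 - 10) - 4 ≡ 16. → (10, 16)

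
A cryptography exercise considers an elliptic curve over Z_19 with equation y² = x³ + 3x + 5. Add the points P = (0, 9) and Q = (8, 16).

(0, 9) + (8, 16). λ = (16 - 9)/(8 - 0) ≡ 7/8 mod 19. 8⁻¹ ≡ 12 (mod 19), so λ ≡ 8.
  x = λ² - 0 - 8 = 64 - 8 ≡ 18; y = λ·(0 - 18) - 9 ≡ 18. → (18, 18)

(18, 18)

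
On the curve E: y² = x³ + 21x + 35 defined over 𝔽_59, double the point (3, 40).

tangent at (3, 40): λ = (3·3² + 21)/(2·40) ≡ 48/21. 21⁻¹ ≡ 45 (mod 59), so λ ≡ 48·45 ≡ 36.
  x = λ² - 3 - 3 = 1296 - 6 ≡ 51; y = λ·(3 - 51) - 40 ≡ 2. → (51, 2)

(51, 2)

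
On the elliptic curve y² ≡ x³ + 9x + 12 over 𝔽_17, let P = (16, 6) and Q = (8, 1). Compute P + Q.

(16, 6) + (8, 1). λ = (1 - 6)/(8 - 16) ≡ 12/9 mod 17. 9⁻¹ ≡ 2 (mod 17) since 9·2 = 18 ≡ 1, so λ ≡ 7.
  x = λ² - 16 - 8 = 49 - 24 ≡ 8; y = λ·(16 - 8) - 6 ≡ 16. → (8, 16)

(8, 16)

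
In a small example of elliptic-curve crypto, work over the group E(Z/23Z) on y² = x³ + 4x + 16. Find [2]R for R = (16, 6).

(0, 19)

tangent at (16, 6): λ = (3·16² + 4)/(2·6) ≡ 13/12. 12⁻¹ ≡ 2 (mod 23) since 12·2 = 24 ≡ 1, so λ ≡ 13·2 ≡ 3.
  x = λ² - 16 - 16 = 9 - 32 ≡ 0; y = λ·(16 - 0) - 6 ≡ 19. → (0, 19)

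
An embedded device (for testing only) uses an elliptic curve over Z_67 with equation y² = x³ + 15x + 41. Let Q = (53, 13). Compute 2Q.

tangent at (53, 13): λ = (3·53² + 15)/(2·13) ≡ 0/26. 26⁻¹ ≡ 49 (mod 67) since 26·49 = 1274 ≡ 1, so λ ≡ 0·49 ≡ 0.
  x = λ² - 53 - 53 = 0 - 106 ≡ 28; y = λ·(53 - 28) - 13 ≡ 54. → (28, 54)

(28, 54)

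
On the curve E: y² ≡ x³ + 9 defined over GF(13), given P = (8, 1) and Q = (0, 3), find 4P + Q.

(3, 7)

First 4P:
Double-and-add on 4 = (100)₂. Start with P = (8, 1) for the leading 1-bit.
double: tangent at (8, 1): λ = (3·8² + 0)/(2·1) ≡ 10/2. 2⁻¹ ≡ 7 (mod 13), so λ ≡ 10·7 ≡ 5.
  x = λ² - 8 - 8 = 25 - 16 ≡ 9; y = λ·(8 - 9) - 1 ≡ 7. → (9, 7)
double: tangent at (9, 7): λ = (3·9² + 0)/(2·7) ≡ 9/1. 1⁻¹ ≡ 1 (mod 13), so λ ≡ 9·1 ≡ 9.
  x = λ² - 9 - 9 = 81 - 18 ≡ 11; y = λ·(9 - 11) - 7 ≡ 1. → (11, 1)
4P = (11, 1).
Finally 4P + Q:
(11, 1) + (0, 3). λ = (3 - 1)/(0 - 11) ≡ 2/2 mod 13. 2⁻¹ ≡ 7 (mod 13) since 2·7 = 14 ≡ 1, so λ ≡ 1.
  x = λ² - 11 - 0 = 1 - 11 ≡ 3; y = λ·(11 - 3) - 1 ≡ 7. → (3, 7)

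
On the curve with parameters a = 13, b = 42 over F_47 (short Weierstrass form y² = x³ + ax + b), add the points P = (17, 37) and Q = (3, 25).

(45, 33)

(17, 37) + (3, 25). λ = (25 - 37)/(3 - 17) ≡ 35/33 mod 47. 33⁻¹ ≡ 10 (mod 47), so λ ≡ 21.
  x = λ² - 17 - 3 = 441 - 20 ≡ 45; y = λ·(17 - 45) - 37 ≡ 33. → (45, 33)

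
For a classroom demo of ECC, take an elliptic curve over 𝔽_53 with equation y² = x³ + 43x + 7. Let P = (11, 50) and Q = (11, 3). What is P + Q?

O

The two points share x = 11 and their y-coordinates satisfy 50 + 3 ≡ 0 (mod 53), so they are inverses. Their sum is ∞.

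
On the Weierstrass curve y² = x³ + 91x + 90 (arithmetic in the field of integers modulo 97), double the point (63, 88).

(60, 14)

tangent at (63, 88): λ = (3·63² + 91)/(2·88) ≡ 67/79. 79⁻¹ ≡ 70 (mod 97), so λ ≡ 67·70 ≡ 34.
  x = λ² - 63 - 63 = 1156 - 126 ≡ 60; y = λ·(63 - 60) - 88 ≡ 14. → (60, 14)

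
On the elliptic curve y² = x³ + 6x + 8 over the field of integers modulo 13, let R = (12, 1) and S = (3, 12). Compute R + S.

(8, 10)

(12, 1) + (3, 12). λ = (12 - 1)/(3 - 12) ≡ 11/4 mod 13. 4⁻¹ ≡ 10 (mod 13), so λ ≡ 6.
  x = λ² - 12 - 3 = 36 - 15 ≡ 8; y = λ·(12 - 8) - 1 ≡ 10. → (8, 10)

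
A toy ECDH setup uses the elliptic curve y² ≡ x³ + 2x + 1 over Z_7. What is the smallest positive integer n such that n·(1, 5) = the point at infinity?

5

2P: tangent at (1, 5): λ = (3·1² + 2)/(2·5) ≡ 5/3. 3⁻¹ ≡ 5 (mod 7), so λ ≡ 5·5 ≡ 4.
  x = λ² - 1 - 1 = 16 - 2 ≡ 0; y = λ·(1 - 0) - 5 ≡ 6. → (0, 6)
3P: (0, 6) + (1, 5). λ = (5 - 6)/(1 - 0) ≡ 6/1 mod 7. 1⁻¹ ≡ 1 (mod 7), so λ ≡ 6.
  x = λ² - 0 - 1 = 36 - 1 ≡ 0; y = λ·(0 - 0) - 6 ≡ 1. → (0, 1)
4P: (0, 1) + (1, 5). λ = (5 - 1)/(1 - 0) ≡ 4/1 mod 7. 1⁻¹ ≡ 1 (mod 7), so λ ≡ 4.
  x = λ² - 0 - 1 = 16 - 1 ≡ 1; y = λ·(0 - 1) - 1 ≡ 2. → (1, 2)
5P: (1, 2) + (1, 5): same x and y₁ ≡ -y₂, so the sum is the point at infinity.
5P = the point at infinity, so the order is 5.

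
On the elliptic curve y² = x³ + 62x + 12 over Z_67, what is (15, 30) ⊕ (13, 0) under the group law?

(63, 54)

(15, 30) + (13, 0). λ = (0 - 30)/(13 - 15) ≡ 37/65 mod 67. 65⁻¹ ≡ 33 (mod 67), so λ ≡ 15.
  x = λ² - 15 - 13 = 225 - 28 ≡ 63; y = λ·(15 - 63) - 30 ≡ 54. → (63, 54)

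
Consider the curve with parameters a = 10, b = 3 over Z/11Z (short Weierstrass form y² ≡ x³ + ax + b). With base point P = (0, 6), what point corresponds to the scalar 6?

Repeated addition: build up to 6P.
2P: tangent at (0, 6): λ = (3·0² + 10)/(2·6) ≡ 10/1. 1⁻¹ ≡ 1 (mod 11) since 1·1 = 1 ≡ 1, so λ ≡ 10·1 ≡ 10.
  x = λ² - 0 - 0 = 100 - 0 ≡ 1; y = λ·(0 - 1) - 6 ≡ 6. → (1, 6)
3P: (1, 6) + (0, 6). λ = (6 - 6)/(0 - 1) ≡ 0/10 mod 11. 10⁻¹ ≡ 10 (mod 11), so λ ≡ 0.
  x = λ² - 1 - 0 = 0 - 1 ≡ 10; y = λ·(1 - 10) - 6 ≡ 5. → (10, 5)
4P: (10, 5) + (0, 6). λ = (6 - 5)/(0 - 10) ≡ 1/1 mod 11. 1⁻¹ ≡ 1 (mod 11) since 1·1 = 1 ≡ 1, so λ ≡ 1.
  x = λ² - 10 - 0 = 1 - 10 ≡ 2; y = λ·(10 - 2) - 5 ≡ 3. → (2, 3)
5P: (2, 3) + (0, 6). λ = (6 - 3)/(0 - 2) ≡ 3/9 mod 11. 9⁻¹ ≡ 5 (mod 11) since 9·5 = 45 ≡ 1, so λ ≡ 4.
  x = λ² - 2 - 0 = 16 - 2 ≡ 3; y = λ·(2 - 3) - 3 ≡ 4. → (3, 4)
6P: (3, 4) + (0, 6). λ = (6 - 4)/(0 - 3) ≡ 2/8 mod 11. 8⁻¹ ≡ 7 (mod 11), so λ ≡ 3.
  x = λ² - 3 - 0 = 9 - 3 ≡ 6; y = λ·(3 - 6) - 4 ≡ 9. → (6, 9)

(6, 9)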